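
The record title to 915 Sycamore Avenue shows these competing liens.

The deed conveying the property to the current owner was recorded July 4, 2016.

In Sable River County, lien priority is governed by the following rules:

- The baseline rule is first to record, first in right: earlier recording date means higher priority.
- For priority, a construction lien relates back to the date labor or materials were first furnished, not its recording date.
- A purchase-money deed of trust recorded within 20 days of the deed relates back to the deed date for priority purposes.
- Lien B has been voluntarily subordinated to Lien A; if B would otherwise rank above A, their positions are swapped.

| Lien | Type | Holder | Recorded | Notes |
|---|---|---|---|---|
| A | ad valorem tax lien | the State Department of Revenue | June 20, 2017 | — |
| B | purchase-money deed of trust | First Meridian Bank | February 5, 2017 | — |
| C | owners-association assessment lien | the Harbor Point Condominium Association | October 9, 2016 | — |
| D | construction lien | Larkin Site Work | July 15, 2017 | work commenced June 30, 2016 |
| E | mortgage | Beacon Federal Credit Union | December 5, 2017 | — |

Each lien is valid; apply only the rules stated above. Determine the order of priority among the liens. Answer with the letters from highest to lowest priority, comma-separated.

Effective dates: B missed the 20-day window (216 days after the deed), so its recording date stands; D is treated as recorded June 30, 2016, the work-commencement date.
By effective date: D (June 30, 2016), C (October 9, 2016), B (February 5, 2017), A (June 20, 2017), E (December 5, 2017).
B is senior to A before the subordination, so the two trade places.

D, C, A, B, E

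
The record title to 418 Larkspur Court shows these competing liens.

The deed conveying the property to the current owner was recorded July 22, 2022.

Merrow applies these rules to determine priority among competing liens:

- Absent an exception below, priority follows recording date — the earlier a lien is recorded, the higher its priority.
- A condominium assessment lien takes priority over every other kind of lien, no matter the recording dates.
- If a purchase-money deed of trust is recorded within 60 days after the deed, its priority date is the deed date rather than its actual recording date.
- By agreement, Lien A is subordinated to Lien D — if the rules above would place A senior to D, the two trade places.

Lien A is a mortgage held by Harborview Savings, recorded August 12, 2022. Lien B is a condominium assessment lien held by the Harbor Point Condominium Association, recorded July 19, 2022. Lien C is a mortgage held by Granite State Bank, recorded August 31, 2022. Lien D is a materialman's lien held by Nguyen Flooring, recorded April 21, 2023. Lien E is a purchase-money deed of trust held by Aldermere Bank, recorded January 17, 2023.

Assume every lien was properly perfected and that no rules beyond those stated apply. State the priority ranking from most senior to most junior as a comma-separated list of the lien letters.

Adjusting effective dates: E was recorded 179 days after the deed, outside the 60-day window, so it keeps its recording date.
B, as a condominium assessment lien, has superpriority and ranks first.
Remaining liens by effective date: A (August 12, 2022), C (August 31, 2022), E (January 17, 2023), D (April 21, 2023).
A is senior to D before the subordination, so the two trade places.

B, D, C, E, A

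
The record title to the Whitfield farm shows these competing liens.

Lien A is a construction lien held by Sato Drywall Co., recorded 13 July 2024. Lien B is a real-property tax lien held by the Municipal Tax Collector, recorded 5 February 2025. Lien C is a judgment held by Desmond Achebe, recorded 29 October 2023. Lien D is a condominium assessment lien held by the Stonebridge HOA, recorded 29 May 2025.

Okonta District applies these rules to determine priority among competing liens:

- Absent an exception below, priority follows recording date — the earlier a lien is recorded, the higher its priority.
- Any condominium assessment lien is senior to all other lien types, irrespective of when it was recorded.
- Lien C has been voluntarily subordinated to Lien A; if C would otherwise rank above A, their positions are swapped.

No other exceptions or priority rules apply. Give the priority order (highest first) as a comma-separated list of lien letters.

D, as a condominium assessment lien, has superpriority and ranks first.
Among the remaining liens, by effective date: C (29 October 2023), A (13 July 2024), B (5 February 2025).
The subordination applies — C was senior to A — so C and A swap.

D, A, C, B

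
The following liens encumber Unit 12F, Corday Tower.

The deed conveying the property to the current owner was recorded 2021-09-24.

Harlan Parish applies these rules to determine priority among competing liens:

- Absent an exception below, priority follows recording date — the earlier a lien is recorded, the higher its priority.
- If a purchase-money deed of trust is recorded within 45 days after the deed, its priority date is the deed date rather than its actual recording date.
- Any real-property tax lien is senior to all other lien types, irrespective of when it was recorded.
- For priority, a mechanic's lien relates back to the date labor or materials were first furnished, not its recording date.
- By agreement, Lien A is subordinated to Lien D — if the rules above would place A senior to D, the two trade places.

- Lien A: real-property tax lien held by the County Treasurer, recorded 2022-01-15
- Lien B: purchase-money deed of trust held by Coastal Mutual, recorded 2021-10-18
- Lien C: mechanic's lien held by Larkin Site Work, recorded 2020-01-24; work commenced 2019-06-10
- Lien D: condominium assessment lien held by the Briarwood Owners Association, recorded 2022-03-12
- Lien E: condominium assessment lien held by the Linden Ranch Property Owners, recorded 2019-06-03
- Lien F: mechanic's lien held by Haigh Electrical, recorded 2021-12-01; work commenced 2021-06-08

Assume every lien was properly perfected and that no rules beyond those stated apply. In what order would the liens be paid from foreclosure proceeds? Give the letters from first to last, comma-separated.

D, E, C, F, B, A

Effective dates after the stated exceptions: B relates back to the deed date 2021-09-24; C's effective date is 2019-06-10, when work began; F's effective date is 2021-06-08, when work began.
A, as a real-property tax lien, has superpriority and ranks first.
Remaining liens by effective date: E (2019-06-03), C (2019-06-10), F (2021-06-08), B (2021-09-24), D (2022-03-12).
A is senior to D before the subordination, so the two trade places.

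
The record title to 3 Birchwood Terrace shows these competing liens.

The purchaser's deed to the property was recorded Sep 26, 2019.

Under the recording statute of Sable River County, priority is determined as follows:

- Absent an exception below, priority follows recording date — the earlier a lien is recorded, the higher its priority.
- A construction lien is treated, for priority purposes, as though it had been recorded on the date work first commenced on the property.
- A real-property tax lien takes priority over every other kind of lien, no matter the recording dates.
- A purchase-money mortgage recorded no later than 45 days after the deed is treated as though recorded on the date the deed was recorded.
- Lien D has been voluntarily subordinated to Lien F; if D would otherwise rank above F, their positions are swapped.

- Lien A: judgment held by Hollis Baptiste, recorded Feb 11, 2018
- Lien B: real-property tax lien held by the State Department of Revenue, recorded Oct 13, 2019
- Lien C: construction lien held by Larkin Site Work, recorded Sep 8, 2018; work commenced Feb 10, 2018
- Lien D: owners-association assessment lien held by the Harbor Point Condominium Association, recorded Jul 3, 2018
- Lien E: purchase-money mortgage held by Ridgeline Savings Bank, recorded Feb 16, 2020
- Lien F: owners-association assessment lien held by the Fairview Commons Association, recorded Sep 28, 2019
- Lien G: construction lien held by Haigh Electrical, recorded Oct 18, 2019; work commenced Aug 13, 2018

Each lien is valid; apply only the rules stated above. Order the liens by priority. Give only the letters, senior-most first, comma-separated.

Effective dates: C is treated as recorded Feb 10, 2018, the work-commencement date; E was recorded 143 days after the deed, outside the 45-day window, so it keeps its recording date; G relates back to Aug 13, 2018 (work commenced).
As a real-property tax lien, B is senior to every other lien.
Ordering the rest by effective date: C (Feb 10, 2018), A (Feb 11, 2018), D (Jul 3, 2018), G (Aug 13, 2018), F (Sep 28, 2019), E (Feb 16, 2020).
D would otherwise be senior to F, so under the subordination agreement D and F exchange positions.

B, C, A, F, G, D, E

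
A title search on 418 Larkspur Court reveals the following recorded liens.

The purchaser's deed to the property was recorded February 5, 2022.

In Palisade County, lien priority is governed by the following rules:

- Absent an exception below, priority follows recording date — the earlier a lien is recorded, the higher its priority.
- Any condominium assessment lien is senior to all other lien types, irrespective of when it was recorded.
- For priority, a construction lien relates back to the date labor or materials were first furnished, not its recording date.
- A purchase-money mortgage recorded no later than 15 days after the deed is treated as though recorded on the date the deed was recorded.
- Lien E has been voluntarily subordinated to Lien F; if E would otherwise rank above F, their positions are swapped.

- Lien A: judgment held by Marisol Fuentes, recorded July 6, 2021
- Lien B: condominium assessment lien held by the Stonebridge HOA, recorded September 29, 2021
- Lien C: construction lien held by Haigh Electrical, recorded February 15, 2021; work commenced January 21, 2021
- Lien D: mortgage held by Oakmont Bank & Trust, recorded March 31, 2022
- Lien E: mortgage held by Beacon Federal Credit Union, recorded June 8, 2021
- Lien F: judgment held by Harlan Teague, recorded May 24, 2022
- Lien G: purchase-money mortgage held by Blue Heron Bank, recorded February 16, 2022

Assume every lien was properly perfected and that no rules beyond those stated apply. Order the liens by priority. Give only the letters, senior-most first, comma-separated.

Adjusting effective dates: C's effective date is January 21, 2021, when work began; G relates back to the deed date February 5, 2022.
B, as a condominium assessment lien, has superpriority and ranks first.
Ordering the rest by effective date: C (January 21, 2021), E (June 8, 2021), A (July 6, 2021), G (February 5, 2022), D (March 31, 2022), F (May 24, 2022).
E would otherwise be senior to F, so under the subordination agreement E and F exchange positions.

B, C, F, A, G, D, E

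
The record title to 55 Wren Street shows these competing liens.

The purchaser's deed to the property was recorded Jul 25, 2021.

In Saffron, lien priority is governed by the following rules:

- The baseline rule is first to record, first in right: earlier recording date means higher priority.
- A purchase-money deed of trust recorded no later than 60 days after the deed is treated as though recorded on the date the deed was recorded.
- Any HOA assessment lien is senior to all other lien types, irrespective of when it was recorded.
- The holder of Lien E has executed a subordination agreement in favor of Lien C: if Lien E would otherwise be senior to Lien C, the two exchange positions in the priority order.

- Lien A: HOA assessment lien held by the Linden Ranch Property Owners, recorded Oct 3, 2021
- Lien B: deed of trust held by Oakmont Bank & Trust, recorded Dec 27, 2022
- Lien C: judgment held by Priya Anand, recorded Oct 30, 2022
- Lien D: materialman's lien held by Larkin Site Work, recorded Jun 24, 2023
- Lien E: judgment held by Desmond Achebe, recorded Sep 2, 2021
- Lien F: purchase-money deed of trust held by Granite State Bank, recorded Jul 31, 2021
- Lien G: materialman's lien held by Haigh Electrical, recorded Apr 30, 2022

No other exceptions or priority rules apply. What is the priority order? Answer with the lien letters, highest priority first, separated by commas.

Effective dates: F's effective date is the deed date, Jul 25, 2021.
A is an HOA assessment lien, so it outranks all other liens regardless of date.
Among the remaining liens, by effective date: F (Jul 25, 2021), E (Sep 2, 2021), G (Apr 30, 2022), C (Oct 30, 2022), B (Dec 27, 2022), D (Jun 24, 2023).
Because E would otherwise rank above C, the subordination swaps them.

A, F, C, G, E, B, D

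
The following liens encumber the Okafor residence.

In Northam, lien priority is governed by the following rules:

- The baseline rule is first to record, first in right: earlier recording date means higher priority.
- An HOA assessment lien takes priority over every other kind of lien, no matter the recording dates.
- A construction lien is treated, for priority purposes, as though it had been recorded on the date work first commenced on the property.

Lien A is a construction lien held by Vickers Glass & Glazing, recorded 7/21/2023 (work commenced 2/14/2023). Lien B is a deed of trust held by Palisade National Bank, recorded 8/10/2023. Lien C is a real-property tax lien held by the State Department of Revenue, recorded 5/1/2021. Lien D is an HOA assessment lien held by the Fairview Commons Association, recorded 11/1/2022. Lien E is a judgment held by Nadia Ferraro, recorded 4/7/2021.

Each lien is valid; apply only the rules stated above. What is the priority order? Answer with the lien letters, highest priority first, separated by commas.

Adjusting effective dates: A relates back to 2/14/2023 (work commenced).
As an HOA assessment lien, D is senior to every other lien.
Remaining liens by effective date: E (4/7/2021), C (5/1/2021), A (2/14/2023), B (8/10/2023).

D, E, C, A, B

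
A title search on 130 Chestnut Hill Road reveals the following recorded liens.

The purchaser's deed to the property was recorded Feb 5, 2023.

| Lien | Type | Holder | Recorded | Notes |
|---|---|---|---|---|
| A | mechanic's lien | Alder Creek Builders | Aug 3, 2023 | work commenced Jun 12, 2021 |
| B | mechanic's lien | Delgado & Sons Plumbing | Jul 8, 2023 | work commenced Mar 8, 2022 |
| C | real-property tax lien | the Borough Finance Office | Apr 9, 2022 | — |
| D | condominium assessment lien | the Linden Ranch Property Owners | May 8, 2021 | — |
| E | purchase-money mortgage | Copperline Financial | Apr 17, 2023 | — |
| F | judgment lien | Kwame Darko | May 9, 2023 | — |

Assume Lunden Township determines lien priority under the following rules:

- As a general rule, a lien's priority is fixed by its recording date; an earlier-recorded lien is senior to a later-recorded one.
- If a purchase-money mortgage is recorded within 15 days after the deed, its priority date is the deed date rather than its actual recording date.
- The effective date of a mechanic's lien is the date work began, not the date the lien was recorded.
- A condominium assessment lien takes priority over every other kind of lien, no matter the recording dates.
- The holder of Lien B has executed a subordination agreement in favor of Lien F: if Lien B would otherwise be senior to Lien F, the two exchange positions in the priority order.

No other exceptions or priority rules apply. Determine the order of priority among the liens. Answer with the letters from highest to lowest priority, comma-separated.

D, A, F, C, E, B

Adjusting effective dates: A is treated as recorded Jun 12, 2021, the work-commencement date; B is treated as recorded Mar 8, 2022, the work-commencement date; E missed the 15-day window (71 days after the deed), so its recording date stands.
D is a condominium assessment lien, so it outranks all other liens regardless of date.
The other liens, earliest effective date first: A (Jun 12, 2021), B (Mar 8, 2022), C (Apr 9, 2022), E (Apr 17, 2023), F (May 9, 2023).
B would otherwise be senior to F, so under the subordination agreement B and F exchange positions.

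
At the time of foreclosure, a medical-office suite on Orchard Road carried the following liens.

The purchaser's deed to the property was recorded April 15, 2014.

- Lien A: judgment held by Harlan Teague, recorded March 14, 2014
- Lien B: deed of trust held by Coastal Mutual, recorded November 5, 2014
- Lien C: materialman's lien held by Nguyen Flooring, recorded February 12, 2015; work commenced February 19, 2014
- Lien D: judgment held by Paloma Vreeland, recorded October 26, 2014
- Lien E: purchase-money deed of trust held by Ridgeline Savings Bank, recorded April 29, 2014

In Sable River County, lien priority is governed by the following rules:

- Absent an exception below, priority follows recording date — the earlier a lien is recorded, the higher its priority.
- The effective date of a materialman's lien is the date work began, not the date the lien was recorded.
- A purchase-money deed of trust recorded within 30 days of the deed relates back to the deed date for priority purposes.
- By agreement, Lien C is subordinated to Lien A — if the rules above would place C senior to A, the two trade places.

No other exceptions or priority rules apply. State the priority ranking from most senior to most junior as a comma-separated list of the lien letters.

Effective dates: C relates back to February 19, 2014 (work commenced); E was recorded within the 30-day window, so its effective date is the deed date April 15, 2014.
By effective date, earliest first: C (February 19, 2014), A (March 14, 2014), E (April 15, 2014), D (October 26, 2014), B (November 5, 2014).
Because C would otherwise rank above A, the subordination swaps them.

A, C, E, D, B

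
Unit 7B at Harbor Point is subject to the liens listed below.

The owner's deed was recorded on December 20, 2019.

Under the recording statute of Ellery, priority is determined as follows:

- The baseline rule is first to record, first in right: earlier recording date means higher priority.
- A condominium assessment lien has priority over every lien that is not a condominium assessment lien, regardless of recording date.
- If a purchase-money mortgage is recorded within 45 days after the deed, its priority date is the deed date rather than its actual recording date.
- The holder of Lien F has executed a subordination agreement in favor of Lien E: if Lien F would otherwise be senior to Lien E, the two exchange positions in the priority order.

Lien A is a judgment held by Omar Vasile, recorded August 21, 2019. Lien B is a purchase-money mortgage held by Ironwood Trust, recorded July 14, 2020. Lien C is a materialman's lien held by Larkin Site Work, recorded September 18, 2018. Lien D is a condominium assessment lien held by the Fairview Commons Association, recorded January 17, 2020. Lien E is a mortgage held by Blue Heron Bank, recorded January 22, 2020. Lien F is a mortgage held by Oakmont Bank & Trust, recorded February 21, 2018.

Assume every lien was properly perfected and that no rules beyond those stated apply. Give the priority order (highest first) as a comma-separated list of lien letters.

D, E, C, A, F, B

Adjusting effective dates: B was recorded 207 days after the deed — beyond 45 days — so no relation-back applies.
D is a condominium assessment lien, so it outranks all other liens regardless of date.
Remaining liens by effective date: F (February 21, 2018), C (September 18, 2018), A (August 21, 2019), E (January 22, 2020), B (July 14, 2020).
F would otherwise be senior to E, so under the subordination agreement F and E exchange positions.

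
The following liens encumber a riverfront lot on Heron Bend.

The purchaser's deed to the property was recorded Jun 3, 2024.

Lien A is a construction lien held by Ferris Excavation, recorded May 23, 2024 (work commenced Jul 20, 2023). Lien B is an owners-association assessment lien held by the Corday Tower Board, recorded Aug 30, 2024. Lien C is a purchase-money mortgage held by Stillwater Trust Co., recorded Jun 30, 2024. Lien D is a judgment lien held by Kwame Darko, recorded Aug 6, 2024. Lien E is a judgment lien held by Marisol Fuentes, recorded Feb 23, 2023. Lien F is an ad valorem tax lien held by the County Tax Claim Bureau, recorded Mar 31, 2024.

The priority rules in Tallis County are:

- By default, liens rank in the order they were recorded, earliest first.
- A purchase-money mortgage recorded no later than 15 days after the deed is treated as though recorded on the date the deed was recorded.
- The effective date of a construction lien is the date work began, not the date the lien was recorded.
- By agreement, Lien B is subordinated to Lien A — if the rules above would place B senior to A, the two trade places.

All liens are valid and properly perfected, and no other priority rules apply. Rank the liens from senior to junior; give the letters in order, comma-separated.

E, A, F, C, D, B

Adjusting effective dates: A relates back to Jul 20, 2023 (work commenced); C was recorded 27 days after the deed, outside the 15-day window, so it keeps its recording date.
By effective date: E (Feb 23, 2023), A (Jul 20, 2023), F (Mar 31, 2024), C (Jun 30, 2024), D (Aug 6, 2024), B (Aug 30, 2024).
B is already junior to A, so the subordination agreement changes nothing.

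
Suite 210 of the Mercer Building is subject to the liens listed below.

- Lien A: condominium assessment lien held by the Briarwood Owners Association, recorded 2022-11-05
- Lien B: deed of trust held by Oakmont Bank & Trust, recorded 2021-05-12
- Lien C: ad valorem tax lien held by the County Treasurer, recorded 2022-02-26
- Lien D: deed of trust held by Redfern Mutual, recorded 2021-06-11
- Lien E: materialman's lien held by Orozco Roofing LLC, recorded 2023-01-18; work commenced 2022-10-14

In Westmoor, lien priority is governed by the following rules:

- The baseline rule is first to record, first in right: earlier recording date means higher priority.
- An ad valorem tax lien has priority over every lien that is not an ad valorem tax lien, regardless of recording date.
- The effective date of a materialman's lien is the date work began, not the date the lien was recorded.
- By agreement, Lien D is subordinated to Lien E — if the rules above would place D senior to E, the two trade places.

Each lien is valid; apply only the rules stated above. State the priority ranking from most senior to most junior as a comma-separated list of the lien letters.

First, effective dates: E relates back to 2022-10-14 (work commenced).
C is an ad valorem tax lien and takes priority over every other lien.
Remaining liens by effective date: B (2021-05-12), D (2021-06-11), E (2022-10-14), A (2022-11-05).
D is senior to E before the subordination, so the two trade places.

C, B, E, D, A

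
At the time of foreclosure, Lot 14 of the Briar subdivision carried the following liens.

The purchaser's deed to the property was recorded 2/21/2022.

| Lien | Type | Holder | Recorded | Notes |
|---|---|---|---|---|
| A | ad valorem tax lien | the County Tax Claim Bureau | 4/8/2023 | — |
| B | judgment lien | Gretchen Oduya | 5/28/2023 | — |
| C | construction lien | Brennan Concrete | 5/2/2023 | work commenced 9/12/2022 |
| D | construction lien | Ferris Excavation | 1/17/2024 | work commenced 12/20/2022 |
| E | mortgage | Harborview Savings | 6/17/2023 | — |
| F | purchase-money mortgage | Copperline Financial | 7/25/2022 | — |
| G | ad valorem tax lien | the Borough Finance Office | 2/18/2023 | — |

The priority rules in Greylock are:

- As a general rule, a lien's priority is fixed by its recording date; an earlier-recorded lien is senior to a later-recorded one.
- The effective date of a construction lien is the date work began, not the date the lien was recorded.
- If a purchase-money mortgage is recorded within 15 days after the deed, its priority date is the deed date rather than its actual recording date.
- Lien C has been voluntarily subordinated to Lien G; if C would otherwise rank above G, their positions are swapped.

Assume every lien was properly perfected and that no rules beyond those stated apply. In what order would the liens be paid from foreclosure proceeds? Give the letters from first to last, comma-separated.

F, G, D, C, A, B, E

First, effective dates: C is treated as recorded 9/12/2022, the work-commencement date; D's effective date is 12/20/2022, when work began; F was recorded 154 days after the deed — beyond 15 days — so no relation-back applies.
Ordering by effective date: F (7/25/2022), C (9/12/2022), D (12/20/2022), G (2/18/2023), A (4/8/2023), B (5/28/2023), E (6/17/2023).
C is senior to G before the subordination, so the two trade places.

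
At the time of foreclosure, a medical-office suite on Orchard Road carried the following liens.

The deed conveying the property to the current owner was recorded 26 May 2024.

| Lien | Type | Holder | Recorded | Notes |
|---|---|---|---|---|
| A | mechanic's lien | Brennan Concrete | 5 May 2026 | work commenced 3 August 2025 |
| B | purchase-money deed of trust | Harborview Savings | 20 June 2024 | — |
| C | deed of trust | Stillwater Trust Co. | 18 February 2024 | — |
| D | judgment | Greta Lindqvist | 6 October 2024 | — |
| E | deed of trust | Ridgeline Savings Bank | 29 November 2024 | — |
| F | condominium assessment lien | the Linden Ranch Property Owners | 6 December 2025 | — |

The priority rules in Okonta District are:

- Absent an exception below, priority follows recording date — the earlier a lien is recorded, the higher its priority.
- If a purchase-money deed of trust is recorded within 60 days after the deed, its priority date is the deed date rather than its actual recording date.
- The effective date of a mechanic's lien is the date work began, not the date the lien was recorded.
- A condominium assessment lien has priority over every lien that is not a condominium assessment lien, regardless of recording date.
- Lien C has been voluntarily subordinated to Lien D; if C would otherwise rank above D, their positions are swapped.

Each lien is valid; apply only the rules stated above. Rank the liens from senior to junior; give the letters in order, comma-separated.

First, effective dates: A is treated as recorded 3 August 2025, the work-commencement date; B relates back to the deed date 26 May 2024.
F, as a condominium assessment lien, has superpriority and ranks first.
The other liens, earliest effective date first: C (18 February 2024), B (26 May 2024), D (6 October 2024), E (29 November 2024), A (3 August 2025).
The subordination applies — C was senior to D — so C and D swap.

F, D, B, C, E, A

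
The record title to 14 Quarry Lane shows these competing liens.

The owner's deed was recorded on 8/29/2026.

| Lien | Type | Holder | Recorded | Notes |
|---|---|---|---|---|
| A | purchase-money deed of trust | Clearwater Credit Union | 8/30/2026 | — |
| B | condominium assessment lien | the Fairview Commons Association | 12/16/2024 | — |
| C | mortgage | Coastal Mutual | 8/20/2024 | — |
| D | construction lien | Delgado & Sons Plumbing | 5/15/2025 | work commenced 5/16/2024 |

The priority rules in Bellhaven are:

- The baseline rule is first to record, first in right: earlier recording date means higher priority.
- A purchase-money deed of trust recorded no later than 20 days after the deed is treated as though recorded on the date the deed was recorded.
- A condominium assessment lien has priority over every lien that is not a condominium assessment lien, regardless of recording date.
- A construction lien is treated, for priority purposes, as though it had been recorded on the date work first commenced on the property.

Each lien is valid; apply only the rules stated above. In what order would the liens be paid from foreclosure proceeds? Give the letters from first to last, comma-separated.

First, effective dates: A relates back to the deed date 8/29/2026; D relates back to 5/16/2024 (work commenced).
B is a condominium assessment lien, so it outranks all other liens regardless of date.
Among the remaining liens, by effective date: D (5/16/2024), C (8/20/2024), A (8/29/2026).

B, D, C, A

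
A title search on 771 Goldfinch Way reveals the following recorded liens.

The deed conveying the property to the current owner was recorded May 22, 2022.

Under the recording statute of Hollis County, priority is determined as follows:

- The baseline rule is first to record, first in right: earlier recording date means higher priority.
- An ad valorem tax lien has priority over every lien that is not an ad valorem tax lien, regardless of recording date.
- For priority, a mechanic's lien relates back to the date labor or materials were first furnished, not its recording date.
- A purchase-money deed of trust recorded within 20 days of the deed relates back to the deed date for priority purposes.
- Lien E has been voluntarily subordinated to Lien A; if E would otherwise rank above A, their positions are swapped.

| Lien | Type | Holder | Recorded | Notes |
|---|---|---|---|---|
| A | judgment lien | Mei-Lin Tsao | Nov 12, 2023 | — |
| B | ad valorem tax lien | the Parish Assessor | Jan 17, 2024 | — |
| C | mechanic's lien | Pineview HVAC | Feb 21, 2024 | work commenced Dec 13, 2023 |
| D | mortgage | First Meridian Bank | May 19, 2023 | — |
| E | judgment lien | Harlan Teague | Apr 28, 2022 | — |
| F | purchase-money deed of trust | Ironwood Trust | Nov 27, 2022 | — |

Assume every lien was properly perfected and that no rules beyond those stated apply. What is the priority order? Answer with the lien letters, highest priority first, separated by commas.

First, effective dates: C's effective date is Dec 13, 2023, when work began; F was recorded 189 days after the deed — beyond 20 days — so no relation-back applies.
B is an ad valorem tax lien, so it outranks all other liens regardless of date.
Ordering the rest by effective date: E (Apr 28, 2022), F (Nov 27, 2022), D (May 19, 2023), A (Nov 12, 2023), C (Dec 13, 2023).
E would otherwise be senior to A, so under the subordination agreement E and A exchange positions.

B, A, F, D, E, C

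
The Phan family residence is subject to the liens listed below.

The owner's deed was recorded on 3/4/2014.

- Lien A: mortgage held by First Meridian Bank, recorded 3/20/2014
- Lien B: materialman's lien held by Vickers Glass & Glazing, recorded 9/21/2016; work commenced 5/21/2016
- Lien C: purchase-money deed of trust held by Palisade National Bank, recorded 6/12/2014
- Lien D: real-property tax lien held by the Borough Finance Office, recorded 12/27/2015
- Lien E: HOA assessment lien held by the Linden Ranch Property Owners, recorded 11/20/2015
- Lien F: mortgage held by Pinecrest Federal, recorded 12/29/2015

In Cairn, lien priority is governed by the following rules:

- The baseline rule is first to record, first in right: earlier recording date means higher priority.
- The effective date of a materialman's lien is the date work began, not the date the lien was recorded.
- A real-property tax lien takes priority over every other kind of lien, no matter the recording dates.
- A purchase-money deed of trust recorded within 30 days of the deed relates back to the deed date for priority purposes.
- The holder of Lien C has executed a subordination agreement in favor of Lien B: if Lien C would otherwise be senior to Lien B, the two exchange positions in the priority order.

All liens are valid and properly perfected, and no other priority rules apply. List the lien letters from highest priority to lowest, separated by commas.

First, effective dates: B is treated as recorded 5/21/2016, the work-commencement date; C was recorded 100 days after the deed, outside the 30-day window, so it keeps its recording date.
D is a real-property tax lien, so it outranks all other liens regardless of date.
Among the remaining liens, by effective date: A (3/20/2014), C (6/12/2014), E (11/20/2015), F (12/29/2015), B (5/21/2016).
Because C would otherwise rank above B, the subordination swaps them.

D, A, B, E, F, C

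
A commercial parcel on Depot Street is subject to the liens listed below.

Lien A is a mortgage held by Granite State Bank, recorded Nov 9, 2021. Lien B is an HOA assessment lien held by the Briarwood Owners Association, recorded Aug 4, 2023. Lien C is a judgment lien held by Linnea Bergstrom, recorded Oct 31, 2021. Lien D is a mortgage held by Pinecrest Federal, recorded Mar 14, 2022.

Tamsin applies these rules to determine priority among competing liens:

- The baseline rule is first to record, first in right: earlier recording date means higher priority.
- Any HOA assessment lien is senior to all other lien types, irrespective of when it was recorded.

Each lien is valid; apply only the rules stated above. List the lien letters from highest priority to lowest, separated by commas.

B is an HOA assessment lien and takes priority over every other lien.
Ordering the rest by effective date: C (Oct 31, 2021), A (Nov 9, 2021), D (Mar 14, 2022).

B, C, A, D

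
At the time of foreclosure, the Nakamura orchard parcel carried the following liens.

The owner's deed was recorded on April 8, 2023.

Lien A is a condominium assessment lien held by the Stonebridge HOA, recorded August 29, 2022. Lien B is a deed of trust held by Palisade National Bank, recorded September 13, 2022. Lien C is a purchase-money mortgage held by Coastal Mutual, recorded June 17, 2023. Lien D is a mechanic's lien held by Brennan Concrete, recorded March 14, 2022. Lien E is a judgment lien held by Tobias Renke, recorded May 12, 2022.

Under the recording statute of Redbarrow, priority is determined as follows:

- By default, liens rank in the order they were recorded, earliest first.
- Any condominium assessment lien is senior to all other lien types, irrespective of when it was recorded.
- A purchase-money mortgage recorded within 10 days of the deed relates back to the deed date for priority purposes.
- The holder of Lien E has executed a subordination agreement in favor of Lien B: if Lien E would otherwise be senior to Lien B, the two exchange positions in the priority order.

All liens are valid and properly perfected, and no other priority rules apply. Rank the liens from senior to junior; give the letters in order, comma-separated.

Adjusting effective dates: C was recorded 70 days after the deed — beyond 10 days — so no relation-back applies.
A is a condominium assessment lien and takes priority over every other lien.
Remaining liens by effective date: D (March 14, 2022), E (May 12, 2022), B (September 13, 2022), C (June 17, 2023).
E would otherwise be senior to B, so under the subordination agreement E and B exchange positions.

A, D, B, E, C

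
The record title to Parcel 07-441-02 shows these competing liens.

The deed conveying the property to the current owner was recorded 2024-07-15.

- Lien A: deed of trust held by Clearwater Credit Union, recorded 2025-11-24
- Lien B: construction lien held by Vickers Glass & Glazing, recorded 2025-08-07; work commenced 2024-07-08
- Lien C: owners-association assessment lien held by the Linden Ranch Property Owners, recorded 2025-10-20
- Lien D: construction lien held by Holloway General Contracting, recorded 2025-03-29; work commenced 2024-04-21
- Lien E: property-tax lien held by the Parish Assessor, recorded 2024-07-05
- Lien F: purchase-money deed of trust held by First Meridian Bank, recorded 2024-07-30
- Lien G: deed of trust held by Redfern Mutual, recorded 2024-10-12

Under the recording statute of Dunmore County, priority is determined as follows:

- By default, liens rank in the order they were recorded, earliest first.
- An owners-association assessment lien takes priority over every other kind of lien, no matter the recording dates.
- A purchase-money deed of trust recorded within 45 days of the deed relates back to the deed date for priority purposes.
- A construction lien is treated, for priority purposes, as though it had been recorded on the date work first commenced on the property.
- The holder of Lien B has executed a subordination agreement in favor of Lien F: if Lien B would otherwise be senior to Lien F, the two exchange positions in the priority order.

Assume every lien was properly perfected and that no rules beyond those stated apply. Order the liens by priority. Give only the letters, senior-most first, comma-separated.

C, D, E, F, B, G, A

Effective dates after the stated exceptions: B is treated as recorded 2024-07-08, the work-commencement date; D relates back to 2024-04-21 (work commenced); F relates back to the deed date 2024-07-15.
C is an owners-association assessment lien, so it outranks all other liens regardless of date.
Remaining liens by effective date: D (2024-04-21), E (2024-07-05), B (2024-07-08), F (2024-07-15), G (2024-10-12), A (2025-11-24).
B is senior to F before the subordination, so the two trade places.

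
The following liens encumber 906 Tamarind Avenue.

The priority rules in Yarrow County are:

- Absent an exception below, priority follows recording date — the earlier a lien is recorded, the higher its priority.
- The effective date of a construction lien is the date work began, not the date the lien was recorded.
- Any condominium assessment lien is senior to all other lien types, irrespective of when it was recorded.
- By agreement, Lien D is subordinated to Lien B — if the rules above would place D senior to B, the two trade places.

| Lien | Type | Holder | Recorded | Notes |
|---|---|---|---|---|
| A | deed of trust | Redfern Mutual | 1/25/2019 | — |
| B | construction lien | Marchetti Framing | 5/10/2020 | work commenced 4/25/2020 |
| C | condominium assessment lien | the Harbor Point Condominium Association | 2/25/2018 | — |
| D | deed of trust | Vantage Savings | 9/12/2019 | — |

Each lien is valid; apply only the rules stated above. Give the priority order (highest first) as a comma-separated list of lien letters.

Effective dates after the stated exceptions: B relates back to 4/25/2020 (work commenced).
As a condominium assessment lien, C is senior to every other lien.
The other liens, earliest effective date first: A (1/25/2019), D (9/12/2019), B (4/25/2020).
The subordination applies — D was senior to B — so D and B swap.

C, A, B, D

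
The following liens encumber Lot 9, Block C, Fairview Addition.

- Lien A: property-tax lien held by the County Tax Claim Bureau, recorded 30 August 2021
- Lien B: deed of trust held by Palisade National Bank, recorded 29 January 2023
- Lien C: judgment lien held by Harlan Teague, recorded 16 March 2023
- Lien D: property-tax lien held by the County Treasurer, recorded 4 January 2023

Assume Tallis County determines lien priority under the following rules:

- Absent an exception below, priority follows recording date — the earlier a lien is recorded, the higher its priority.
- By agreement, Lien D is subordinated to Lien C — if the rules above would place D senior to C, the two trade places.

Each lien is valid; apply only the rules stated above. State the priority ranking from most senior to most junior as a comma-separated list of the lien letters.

By effective date, earliest first: A (30 August 2021), D (4 January 2023), B (29 January 2023), C (16 March 2023).
The subordination applies — D was senior to C — so D and C swap.

A, C, B, D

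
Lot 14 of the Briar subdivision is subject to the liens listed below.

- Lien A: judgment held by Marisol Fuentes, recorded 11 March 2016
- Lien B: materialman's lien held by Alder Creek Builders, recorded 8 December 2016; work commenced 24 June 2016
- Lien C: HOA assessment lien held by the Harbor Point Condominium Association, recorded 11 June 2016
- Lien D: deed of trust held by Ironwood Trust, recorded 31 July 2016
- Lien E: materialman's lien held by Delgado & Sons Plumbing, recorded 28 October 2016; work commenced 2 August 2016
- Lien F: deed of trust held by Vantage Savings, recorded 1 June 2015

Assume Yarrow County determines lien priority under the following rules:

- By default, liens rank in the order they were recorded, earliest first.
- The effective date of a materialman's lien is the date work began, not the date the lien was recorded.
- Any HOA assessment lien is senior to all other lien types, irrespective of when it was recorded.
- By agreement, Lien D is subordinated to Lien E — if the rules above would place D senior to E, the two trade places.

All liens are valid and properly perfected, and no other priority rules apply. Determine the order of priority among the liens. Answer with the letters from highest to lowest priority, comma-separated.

C, F, A, B, E, D

Effective dates after the stated exceptions: B's effective date is 24 June 2016, when work began; E's effective date is 2 August 2016, when work began.
C is an HOA assessment lien and takes priority over every other lien.
Among the remaining liens, by effective date: F (1 June 2015), A (11 March 2016), B (24 June 2016), D (31 July 2016), E (2 August 2016).
Because D would otherwise rank above E, the subordination swaps them.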